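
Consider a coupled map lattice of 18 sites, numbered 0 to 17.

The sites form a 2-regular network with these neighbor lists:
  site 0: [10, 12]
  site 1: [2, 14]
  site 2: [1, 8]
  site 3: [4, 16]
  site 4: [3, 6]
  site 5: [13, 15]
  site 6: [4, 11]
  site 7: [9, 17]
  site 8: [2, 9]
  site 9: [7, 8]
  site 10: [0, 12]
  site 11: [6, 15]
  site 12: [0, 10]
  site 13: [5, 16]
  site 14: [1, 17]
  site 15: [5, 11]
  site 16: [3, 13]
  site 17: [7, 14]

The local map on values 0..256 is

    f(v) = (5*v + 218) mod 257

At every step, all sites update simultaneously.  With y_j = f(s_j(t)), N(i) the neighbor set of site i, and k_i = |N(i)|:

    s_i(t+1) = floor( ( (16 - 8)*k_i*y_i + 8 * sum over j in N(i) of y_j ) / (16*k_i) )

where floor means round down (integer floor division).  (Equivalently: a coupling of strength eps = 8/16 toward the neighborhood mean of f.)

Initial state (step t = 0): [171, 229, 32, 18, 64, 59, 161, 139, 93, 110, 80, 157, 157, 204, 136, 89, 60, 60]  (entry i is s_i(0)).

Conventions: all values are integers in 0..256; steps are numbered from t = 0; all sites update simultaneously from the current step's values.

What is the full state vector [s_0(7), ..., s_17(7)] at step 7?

Simulating step by step:
t=0: [171, 229, 32, 18, 64, 59, 161, 139, 93, 110, 80, 157, 157, 204, 136, 89, 60, 60]
t=1: [106, 101, 122, 32, 87, 217, 190, 135, 178, 204, 121, 216, 153, 170, 84, 196, 67, 69]
t=2: [183, 149, 100, 105, 134, 61, 108, 125, 106, 155, 137, 84, 177, 34, 126, 92, 59, 86]
t=3: [104, 166, 208, 207, 176, 78, 182, 125, 223, 187, 111, 164, 96, 131, 120, 115, 218, 104]
t=4: [158, 79, 132, 135, 116, 78, 70, 123, 112, 92, 103, 35, 148, 80, 84, 37, 93, 141]
t=5: [220, 107, 80, 110, 57, 109, 67, 110, 71, 99, 215, 118, 207, 117, 124, 130, 141, 122]
t=6: [74, 162, 126, 226, 196, 156, 90, 191, 105, 177, 68, 52, 122, 116, 107, 120, 147, 108]
t=7: [62, 79, 95, 119, 139, 132, 174, 152, 152, 131, 54, 160, 58, 115, 180, 135, 113, 218]

Answer: [62, 79, 95, 119, 139, 132, 174, 152, 152, 131, 54, 160, 58, 115, 180, 135, 113, 218]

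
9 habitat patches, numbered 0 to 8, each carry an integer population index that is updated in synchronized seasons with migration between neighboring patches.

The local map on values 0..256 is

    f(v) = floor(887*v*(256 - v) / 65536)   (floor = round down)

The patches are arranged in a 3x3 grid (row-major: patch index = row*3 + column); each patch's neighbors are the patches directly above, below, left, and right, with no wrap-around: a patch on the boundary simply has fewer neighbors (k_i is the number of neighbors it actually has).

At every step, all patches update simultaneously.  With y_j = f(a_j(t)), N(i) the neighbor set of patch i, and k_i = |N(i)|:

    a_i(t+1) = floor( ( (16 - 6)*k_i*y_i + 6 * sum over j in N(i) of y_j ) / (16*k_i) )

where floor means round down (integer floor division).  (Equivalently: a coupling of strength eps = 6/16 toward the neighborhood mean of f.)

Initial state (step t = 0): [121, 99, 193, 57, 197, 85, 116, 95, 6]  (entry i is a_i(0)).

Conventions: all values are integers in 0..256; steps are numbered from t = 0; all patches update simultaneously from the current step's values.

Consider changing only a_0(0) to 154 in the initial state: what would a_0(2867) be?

Simulating step by step:
t=0: [154, 99, 193, 57, 197, 85, 116, 95, 6]
t=1: [200, 197, 178, 169, 169, 165, 204, 178, 88]
t=2: [160, 165, 184, 185, 193, 200, 161, 184, 198]
t=3: [200, 195, 178, 182, 169, 156, 196, 177, 158]
t=4: [158, 167, 186, 177, 193, 206, 168, 188, 205]
t=5: [203, 194, 173, 189, 168, 147, 192, 171, 146]
t=6: [153, 168, 192, 170, 194, 211, 172, 195, 212]
t=7: [207, 192, 165, 194, 165, 136, 188, 160, 132]
t=8: [147, 171, 199, 165, 197, 215, 177, 204, 218]
t=9: [209, 188, 154, 197, 160, 127, 183, 146, 119]
t=10: [144, 177, 206, 163, 201, 218, 182, 211, 219]
t=11: [210, 181, 143, 196, 152, 119, 176, 135, 113]
t=12: [145, 184, 211, 166, 206, 218, 190, 215, 218]
t=13: [207, 172, 134, 191, 144, 117, 165, 126, 113]
t=14: [153, 193, 215, 174, 211, 219, 199, 218, 218]
t=15: [200, 160, 125, 182, 134, 113, 152, 119, 111]
t=16: [167, 203, 217, 186, 215, 218, 208, 218, 217]
t=17: [185, 144, 119, 166, 125, 113, 138, 116, 113]
t=18: [189, 213, 219, 203, 218, 218, 216, 219, 218]
t=19: [157, 125, 112, 140, 115, 111, 120, 110, 111]
t=20: [213, 219, 218, 218, 218, 217, 219, 217, 217]
t=21: [118, 111, 111, 113, 112, 113, 110, 113, 114]
t=22: [219, 217, 217, 218, 217, 218, 217, 218, 218]
t=23: [110, 113, 113, 112, 113, 112, 113, 112, 112]
t=24: [217, 217, 218, 217, 218, 218, 218, 218, 218]
t=25: [114, 113, 112, 113, 112, 112, 112, 112, 112]
t=26: [218, 218, 218, 218, 218, 218, 218, 218, 218]
t=27: [112, 112, 112, 112, 112, 112, 112, 112, 112]
t=28: [218, 218, 218, 218, 218, 218, 218, 218, 218]

Answer: a_0(2867) = 112
Key observation: The state at step 26, [218, 218, 218, 218, 218, 218, 218, 218, 218], reappears at step 28: the system is in a cycle of period 2 from step 26 on.  Therefore the state at step 2867 equals the state at step 26 + ((2867 - 26) mod 2) = 27, which is [112, 112, 112, 112, 112, 112, 112, 112, 112].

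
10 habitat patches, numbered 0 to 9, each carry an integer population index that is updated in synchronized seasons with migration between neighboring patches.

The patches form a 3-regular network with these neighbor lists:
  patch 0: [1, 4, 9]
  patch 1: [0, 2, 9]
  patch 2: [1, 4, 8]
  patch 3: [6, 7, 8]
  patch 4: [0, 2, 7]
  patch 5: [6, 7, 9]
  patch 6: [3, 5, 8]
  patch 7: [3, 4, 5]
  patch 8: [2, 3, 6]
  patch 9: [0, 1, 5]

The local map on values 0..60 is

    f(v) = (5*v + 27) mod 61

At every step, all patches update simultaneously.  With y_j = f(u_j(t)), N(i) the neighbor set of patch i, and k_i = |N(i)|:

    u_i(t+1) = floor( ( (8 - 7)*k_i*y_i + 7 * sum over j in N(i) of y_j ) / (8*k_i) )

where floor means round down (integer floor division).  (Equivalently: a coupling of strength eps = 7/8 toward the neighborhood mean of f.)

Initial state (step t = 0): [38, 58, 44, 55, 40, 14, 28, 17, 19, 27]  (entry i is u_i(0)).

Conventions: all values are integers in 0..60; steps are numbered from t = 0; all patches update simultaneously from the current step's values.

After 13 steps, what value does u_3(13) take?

Answer: u_3(13) = 40

Derivation:
t=0: [38, 58, 44, 55, 40, 14, 28, 17, 19, 27]
t=1: [32, 23, 16, 35, 31, 44, 33, 46, 30, 28]
t=2: [36, 30, 45, 24, 25, 19, 23, 25, 28, 13]
t=3: [36, 25, 38, 30, 21, 23, 22, 19, 21, 26]
t=4: [24, 30, 18, 14, 18, 17, 26, 24, 31, 25]
t=5: [44, 39, 56, 39, 37, 32, 47, 44, 44, 41]
t=6: [34, 20, 20, 11, 5, 20, 15, 21, 17, 19]
t=7: [18, 6, 32, 32, 14, 15, 27, 24, 25, 7]
t=8: [34, 24, 36, 28, 29, 24, 26, 26, 17, 45]
t=9: [25, 16, 39, 40, 27, 25, 39, 39, 36, 19]
t=10: [28, 25, 36, 35, 36, 26, 33, 38, 38, 30]
t=11: [37, 39, 28, 24, 33, 32, 26, 27, 19, 38]
t=12: [27, 36, 19, 25, 34, 32, 12, 16, 30, 25]
t=13: [24, 23, 27, 40, 26, 30, 29, 19, 23, 23]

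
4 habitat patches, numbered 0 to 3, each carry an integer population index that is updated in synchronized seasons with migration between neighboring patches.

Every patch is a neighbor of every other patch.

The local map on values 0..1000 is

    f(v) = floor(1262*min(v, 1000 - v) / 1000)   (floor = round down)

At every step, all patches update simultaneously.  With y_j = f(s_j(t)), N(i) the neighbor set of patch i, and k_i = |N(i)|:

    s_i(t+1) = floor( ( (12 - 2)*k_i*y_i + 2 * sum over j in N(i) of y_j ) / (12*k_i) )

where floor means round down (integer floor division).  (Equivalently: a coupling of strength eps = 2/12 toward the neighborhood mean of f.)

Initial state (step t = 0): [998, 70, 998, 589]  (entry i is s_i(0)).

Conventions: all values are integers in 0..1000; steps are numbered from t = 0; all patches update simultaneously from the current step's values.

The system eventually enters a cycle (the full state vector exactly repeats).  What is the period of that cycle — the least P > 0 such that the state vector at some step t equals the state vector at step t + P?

Simulating step by step:
t=0: [998, 70, 998, 589]
t=1: [35, 102, 35, 436]
t=2: [76, 142, 76, 470]
t=3: [127, 192, 127, 514]
t=4: [189, 253, 189, 542]
t=5: [261, 324, 261, 525]
t=6: [348, 409, 348, 558]
t=7: [449, 509, 449, 541]
t=8: [569, 610, 569, 579]
t=9: [539, 499, 539, 530]
t=10: [584, 621, 584, 593]
t=11: [520, 485, 520, 512]
t=12: [605, 611, 605, 613]
t=13: [497, 490, 497, 489]
t=14: [625, 618, 625, 618]
t=15: [474, 481, 474, 481]
t=16: [599, 606, 599, 606]
t=17: [505, 498, 505, 498]
t=18: [624, 627, 624, 627]
t=19: [473, 470, 473, 470]
t=20: [595, 593, 595, 593]
t=21: [511, 512, 511, 512]
t=22: [616, 615, 616, 615]
t=23: [484, 484, 484, 484]
t=24: [610, 610, 610, 610]
t=25: [492, 492, 492, 492]
t=26: [620, 620, 620, 620]
t=27: [479, 479, 479, 479]
t=28: [604, 604, 604, 604]
t=29: [499, 499, 499, 499]
t=30: [629, 629, 629, 629]
t=31: [468, 468, 468, 468]
t=32: [590, 590, 590, 590]
t=33: [517, 517, 517, 517]
t=34: [609, 609, 609, 609]
t=35: [493, 493, 493, 493]
t=36: [622, 622, 622, 622]
t=37: [477, 477, 477, 477]
t=38: [601, 601, 601, 601]
t=39: [503, 503, 503, 503]
t=40: [627, 627, 627, 627]
t=41: [470, 470, 470, 470]
t=42: [593, 593, 593, 593]
t=43: [513, 513, 513, 513]
t=44: [614, 614, 614, 614]
t=45: [487, 487, 487, 487]
t=46: [614, 614, 614, 614]

Answer: 2
Key observation: The state at step 44, [614, 614, 614, 614], reappears at step 46 — and no state repeats earlier — so the cycle the system enters has period 2.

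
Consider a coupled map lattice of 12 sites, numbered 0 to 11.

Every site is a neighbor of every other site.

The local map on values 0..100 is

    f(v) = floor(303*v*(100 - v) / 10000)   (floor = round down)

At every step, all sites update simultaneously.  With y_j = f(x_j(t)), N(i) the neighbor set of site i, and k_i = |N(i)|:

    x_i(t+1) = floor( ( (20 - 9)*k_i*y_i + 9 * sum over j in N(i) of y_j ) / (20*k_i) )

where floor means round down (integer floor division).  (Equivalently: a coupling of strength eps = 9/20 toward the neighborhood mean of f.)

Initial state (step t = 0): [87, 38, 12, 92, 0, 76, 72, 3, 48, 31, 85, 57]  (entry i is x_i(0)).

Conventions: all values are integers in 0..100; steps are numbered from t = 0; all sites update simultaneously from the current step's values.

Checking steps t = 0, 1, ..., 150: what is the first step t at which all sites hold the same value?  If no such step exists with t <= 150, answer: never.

Simulating step by step:
t=0: [87, 38, 12, 92, 0, 76, 72, 3, 48, 31, 85, 57]  (not all equal)
t=1: [39, 57, 37, 33, 21, 49, 52, 25, 59, 54, 41, 59]  (not all equal)
t=2: [70, 71, 69, 67, 59, 72, 72, 62, 71, 72, 71, 71]  (not all equal)
t=3: [63, 62, 64, 65, 68, 62, 62, 67, 62, 62, 62, 62]  (not all equal)
t=4: [69, 70, 69, 68, 67, 70, 70, 67, 70, 70, 70, 70]  (not all equal)
t=5: [63, 63, 63, 64, 64, 63, 63, 64, 63, 63, 63, 63]  (not all equal)
t=6: [69, 69, 69, 69, 69, 69, 69, 69, 69, 69, 69, 69]  (all equal)

Answer: 6
Key observation: Synchronization is absorbing here: once all sites are equal they stay equal, and step 6 is the first all-equal step.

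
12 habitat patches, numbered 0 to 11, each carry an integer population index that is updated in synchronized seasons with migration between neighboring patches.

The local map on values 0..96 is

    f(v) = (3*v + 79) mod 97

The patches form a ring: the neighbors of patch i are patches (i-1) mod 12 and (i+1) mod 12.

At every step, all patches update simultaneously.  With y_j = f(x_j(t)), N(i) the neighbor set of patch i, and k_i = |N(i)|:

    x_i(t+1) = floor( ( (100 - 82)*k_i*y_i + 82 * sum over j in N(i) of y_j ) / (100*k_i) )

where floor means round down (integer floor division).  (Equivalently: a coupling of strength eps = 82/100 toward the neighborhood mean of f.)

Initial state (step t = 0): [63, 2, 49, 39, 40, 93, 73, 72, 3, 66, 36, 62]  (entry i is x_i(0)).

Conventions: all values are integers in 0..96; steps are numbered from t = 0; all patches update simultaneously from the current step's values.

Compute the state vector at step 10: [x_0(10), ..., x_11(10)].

Answer: [53, 29, 22, 28, 27, 19, 25, 43, 40, 36, 43, 39]

Derivation:
t=0: [63, 2, 49, 39, 40, 93, 73, 72, 3, 66, 36, 62]
t=1: [77, 58, 41, 15, 29, 16, 30, 39, 51, 87, 79, 80]
t=2: [39, 21, 36, 36, 35, 63, 26, 45, 27, 34, 36, 23]
t=3: [39, 45, 71, 88, 82, 73, 49, 54, 53, 77, 71, 46]
t=4: [17, 4, 29, 23, 30, 28, 27, 39, 34, 21, 17, 5]
t=5: [81, 58, 70, 66, 60, 67, 39, 60, 34, 56, 62, 43]
t=6: [35, 62, 75, 80, 80, 42, 62, 46, 63, 73, 40, 44]
t=7: [51, 53, 42, 21, 21, 42, 26, 63, 25, 33, 10, 40]
t=8: [26, 28, 38, 31, 31, 45, 45, 61, 73, 42, 37, 21]
t=9: [56, 75, 75, 83, 52, 42, 39, 23, 33, 42, 39, 70]
t=10: [53, 29, 22, 28, 27, 19, 25, 43, 40, 36, 43, 39]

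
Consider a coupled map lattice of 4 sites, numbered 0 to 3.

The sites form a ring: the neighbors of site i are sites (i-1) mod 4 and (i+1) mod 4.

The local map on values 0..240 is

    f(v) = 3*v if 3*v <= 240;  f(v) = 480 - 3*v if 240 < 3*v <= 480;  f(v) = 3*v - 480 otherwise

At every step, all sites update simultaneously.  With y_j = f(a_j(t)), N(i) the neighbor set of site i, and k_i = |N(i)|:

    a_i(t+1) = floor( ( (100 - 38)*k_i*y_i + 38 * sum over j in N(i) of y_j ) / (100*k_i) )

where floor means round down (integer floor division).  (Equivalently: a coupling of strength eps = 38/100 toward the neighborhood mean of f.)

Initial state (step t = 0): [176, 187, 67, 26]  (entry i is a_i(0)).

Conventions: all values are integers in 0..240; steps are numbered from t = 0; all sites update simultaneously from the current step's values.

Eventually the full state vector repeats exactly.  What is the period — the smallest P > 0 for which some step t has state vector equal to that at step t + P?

Answer: 4
Key observation: The state at step 140, [216, 216, 216, 216], reappears at step 144 — and no state repeats earlier — so the cycle the system enters has period 4.

Derivation:
t=0: [176, 187, 67, 26]
t=1: [59, 97, 154, 95]
t=2: [182, 154, 84, 157]
t=3: [46, 67, 146, 61]
t=4: [158, 158, 99, 147]
t=5: [12, 39, 122, 60]
t=6: [78, 101, 127, 140]
t=7: [190, 173, 106, 100]
t=8: [97, 72, 142, 159]
t=9: [158, 180, 75, 48]
t=10: [42, 81, 178, 133]
t=11: [138, 181, 93, 84]
t=12: [96, 89, 179, 192]
t=13: [177, 179, 94, 106]
t=14: [73, 82, 164, 147]
t=15: [187, 188, 59, 68]
t=16: [104, 101, 164, 175]
t=17: [146, 143, 49, 62]
t=18: [71, 67, 136, 151]
t=19: [175, 178, 87, 70]
t=20: [78, 83, 185, 180]
t=21: [200, 201, 101, 95]
t=22: [134, 132, 170, 177]
t=23: [74, 72, 44, 52]
t=24: [208, 201, 152, 163]
t=25: [114, 108, 39, 37]
t=26: [136, 145, 123, 117]
t=27: [77, 62, 101, 114]
t=28: [204, 192, 171, 163]
t=29: [101, 90, 40, 36]
t=30: [170, 186, 134, 123]
t=31: [54, 68, 84, 89]
t=32: [179, 200, 220, 206]
t=33: [84, 119, 160, 130]
t=34: [181, 119, 40, 99]
t=35: [97, 111, 132, 148]
t=36: [151, 143, 86, 74]
t=37: [68, 78, 189, 184]
t=38: [184, 200, 112, 99]
t=39: [102, 115, 146, 154]
t=40: [136, 124, 55, 52]
t=41: [94, 111, 152, 141]
t=42: [161, 133, 53, 77]
t=43: [61, 81, 157, 174]
t=44: [166, 183, 58, 62]
t=45: [59, 79, 156, 151]
t=46: [159, 182, 57, 52]
t=47: [44, 73, 148, 129]
t=48: [141, 167, 81, 89]
t=49: [79, 68, 191, 187]
t=50: [201, 189, 111, 112]
t=51: [120, 105, 135, 140]
t=52: [117, 139, 89, 74]
t=53: [134, 104, 186, 202]
t=54: [104, 133, 104, 107]
t=55: [149, 114, 149, 162]
t=56: [47, 98, 47, 16]
t=57: [131, 168, 131, 83]
t=58: [102, 47, 102, 176]
t=59: [143, 153, 143, 95]
t=60: [72, 32, 72, 140]
t=61: [163, 141, 163, 119]
t=62: [39, 38, 39, 79]
t=63: [139, 115, 139, 191]
t=64: [82, 107, 82, 81]
t=65: [220, 187, 220, 235]
t=66: [169, 118, 169, 207]
t=67: [67, 88, 67, 97]
t=68: [201, 210, 201, 193]
t=69: [123, 139, 123, 108]
t=70: [110, 81, 110, 138]
t=71: [150, 203, 150, 97]
t=72: [79, 91, 79, 128]
t=73: [204, 218, 204, 149]
t=74: [121, 158, 121, 70]
t=75: [113, 48, 113, 174]
t=76: [122, 142, 122, 79]
t=77: [125, 76, 125, 190]
t=78: [125, 181, 125, 95]
t=79: [114, 78, 114, 160]
t=80: [130, 197, 130, 52]
t=81: [106, 103, 106, 130]
t=82: [150, 167, 150, 117]
t=83: [47, 24, 47, 91]
t=84: [140, 98, 140, 181]
t=85: [84, 138, 84, 61]
t=86: [188, 127, 188, 200]
t=87: [93, 93, 93, 106]
t=88: [193, 201, 193, 176]
t=89: [93, 113, 93, 67]
t=90: [189, 163, 189, 201]
t=91: [79, 38, 79, 109]
t=92: [197, 160, 197, 184]
t=93: [82, 42, 82, 86]
t=94: [211, 167, 211, 226]
t=95: [136, 71, 136, 180]
t=96: [96, 159, 96, 64]
t=97: [156, 74, 156, 192]
t=98: [67, 142, 67, 64]
t=99: [171, 109, 171, 195]
t=100: [69, 107, 69, 77]
t=101: [202, 177, 202, 221]
t=102: [122, 79, 122, 161]
t=103: [116, 190, 116, 45]
t=104: [124, 105, 124, 133]
t=105: [113, 143, 113, 91]
t=106: [136, 85, 136, 181]
t=107: [99, 166, 99, 66]
t=108: [154, 80, 154, 192]
t=109: [75, 155, 75, 66]
t=110: [179, 94, 179, 208]
t=111: [100, 144, 100, 110]
t=112: [149, 98, 149, 161]
t=113: [56, 127, 56, 14]
t=114: [130, 125, 130, 89]
t=115: [116, 99, 116, 166]
t=116: [120, 163, 120, 61]
t=117: [110, 51, 110, 159]
t=118: [122, 151, 122, 58]
t=119: [108, 60, 108, 151]
t=120: [136, 170, 136, 76]
t=121: [93, 45, 93, 168]
t=122: [154, 160, 154, 91]
t=123: [50, 6, 50, 135]
t=124: [110, 68, 110, 103]
t=125: [164, 183, 164, 163]
t=126: [22, 47, 22, 10]
t=127: [73, 112, 73, 43]
t=128: [187, 172, 187, 163]
t=129: [58, 53, 58, 36]
t=130: [158, 164, 158, 133]
t=131: [21, 9, 21, 52]
t=132: [73, 40, 73, 120]
t=133: [181, 157, 181, 157]
t=134: [42, 29, 42, 29]
t=135: [111, 101, 111, 101]
t=136: [158, 165, 158, 165]
t=137: [9, 11, 9, 11]
t=138: [29, 30, 29, 30]
t=139: [88, 88, 88, 88]
t=140: [216, 216, 216, 216]
t=141: [168, 168, 168, 168]
t=142: [24, 24, 24, 24]
t=143: [72, 72, 72, 72]
t=144: [216, 216, 216, 216]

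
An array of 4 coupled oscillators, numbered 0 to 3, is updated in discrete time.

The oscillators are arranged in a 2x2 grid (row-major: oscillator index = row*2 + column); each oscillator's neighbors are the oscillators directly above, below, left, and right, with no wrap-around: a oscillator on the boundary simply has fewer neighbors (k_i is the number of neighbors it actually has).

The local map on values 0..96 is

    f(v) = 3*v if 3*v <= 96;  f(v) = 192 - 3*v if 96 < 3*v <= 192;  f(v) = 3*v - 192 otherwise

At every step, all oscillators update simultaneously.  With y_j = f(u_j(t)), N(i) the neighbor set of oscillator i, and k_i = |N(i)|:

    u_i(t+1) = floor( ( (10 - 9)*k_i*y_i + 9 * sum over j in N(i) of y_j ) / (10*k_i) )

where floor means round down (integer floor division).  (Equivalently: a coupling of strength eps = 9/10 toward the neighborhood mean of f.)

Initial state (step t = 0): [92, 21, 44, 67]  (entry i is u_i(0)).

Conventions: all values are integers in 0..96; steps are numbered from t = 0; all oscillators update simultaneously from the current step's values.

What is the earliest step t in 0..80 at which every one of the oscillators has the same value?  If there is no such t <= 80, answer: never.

Simulating step by step:
t=0: [92, 21, 44, 67]  (not all equal)
t=1: [63, 48, 47, 56]  (not all equal)
t=2: [44, 16, 17, 46]  (not all equal)
t=3: [50, 56, 56, 49]  (not all equal)
t=4: [25, 41, 41, 26]  (not all equal)
t=5: [69, 75, 75, 69]  (not all equal)
t=6: [31, 16, 16, 31]  (not all equal)
t=7: [52, 88, 88, 52]  (not all equal)
t=8: [68, 39, 39, 68]  (not all equal)
t=9: [68, 18, 18, 68]  (not all equal)
t=10: [49, 16, 16, 49]  (not all equal)
t=11: [47, 45, 45, 47]  (not all equal)
t=12: [56, 51, 51, 56]  (not all equal)
t=13: [37, 25, 25, 37]  (not all equal)
t=14: [75, 80, 80, 75]  (not all equal)
t=15: [46, 34, 34, 46]  (not all equal)
t=16: [86, 57, 57, 86]  (not all equal)
t=17: [25, 61, 61, 25]  (not all equal)
t=18: [15, 68, 68, 15]  (not all equal)
t=19: [15, 41, 41, 15]  (not all equal)
t=20: [66, 47, 47, 66]  (not all equal)
t=21: [46, 10, 10, 46]  (not all equal)
t=22: [32, 51, 51, 32]  (not all equal)
t=23: [44, 90, 90, 44]  (not all equal)
t=24: [76, 61, 61, 76]  (not all equal)
t=25: [11, 33, 33, 11]  (not all equal)
t=26: [87, 39, 39, 87]  (not all equal)
t=27: [74, 69, 69, 74]  (not all equal)
t=28: [16, 28, 28, 16]  (not all equal)
t=29: [80, 51, 51, 80]  (not all equal)
t=30: [39, 47, 47, 39]  (not all equal)
t=31: [53, 72, 72, 53]  (not all equal)
t=32: [24, 32, 32, 24]  (not all equal)
t=33: [93, 74, 74, 93]  (not all equal)
t=34: [35, 81, 81, 35]  (not all equal)
t=35: [54, 83, 83, 54]  (not all equal)
t=36: [54, 32, 32, 54]  (not all equal)
t=37: [89, 36, 36, 89]  (not all equal)
t=38: [83, 75, 75, 83]  (not all equal)
t=39: [35, 54, 54, 35]  (not all equal)
t=40: [35, 81, 81, 35]  (not all equal)

Answer: never
Key observation: The state at step 34 reappears at step 40 — the system is in a cycle of period 6 from step 34 on.  No step 0..40 is synchronized, and the cycle repeats forever, so no step up to 80 (or ever) has all oscillators equal.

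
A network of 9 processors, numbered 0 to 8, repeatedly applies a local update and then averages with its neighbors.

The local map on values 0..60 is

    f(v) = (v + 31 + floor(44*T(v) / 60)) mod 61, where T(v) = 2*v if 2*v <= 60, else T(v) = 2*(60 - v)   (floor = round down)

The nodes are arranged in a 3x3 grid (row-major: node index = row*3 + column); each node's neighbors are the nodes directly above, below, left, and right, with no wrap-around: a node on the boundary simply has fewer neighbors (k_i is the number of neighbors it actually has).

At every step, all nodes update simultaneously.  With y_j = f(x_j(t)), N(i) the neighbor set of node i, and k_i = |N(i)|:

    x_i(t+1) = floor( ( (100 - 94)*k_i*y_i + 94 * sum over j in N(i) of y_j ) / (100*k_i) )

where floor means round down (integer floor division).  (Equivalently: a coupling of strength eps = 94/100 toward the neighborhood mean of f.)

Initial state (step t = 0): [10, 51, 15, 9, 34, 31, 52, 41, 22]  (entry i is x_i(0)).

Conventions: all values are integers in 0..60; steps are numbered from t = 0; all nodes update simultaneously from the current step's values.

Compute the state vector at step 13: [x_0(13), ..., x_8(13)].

Answer: [39, 39, 39, 39, 39, 39, 39, 39, 39]

Derivation:
t=0: [10, 51, 15, 9, 34, 31, 52, 41, 22]
t=1: [44, 34, 36, 43, 42, 25, 44, 33, 39]
t=2: [39, 38, 36, 37, 38, 38, 39, 38, 36]
t=3: [39, 40, 40, 39, 40, 40, 39, 40, 40]
t=4: [39, 39, 39, 39, 39, 39, 39, 39, 39]
t=5: [39, 39, 39, 39, 39, 39, 39, 39, 39]
t=6: [39, 39, 39, 39, 39, 39, 39, 39, 39]
t=7: [39, 39, 39, 39, 39, 39, 39, 39, 39]
t=8: [39, 39, 39, 39, 39, 39, 39, 39, 39]
t=9: [39, 39, 39, 39, 39, 39, 39, 39, 39]
t=10: [39, 39, 39, 39, 39, 39, 39, 39, 39]
t=11: [39, 39, 39, 39, 39, 39, 39, 39, 39]
t=12: [39, 39, 39, 39, 39, 39, 39, 39, 39]
t=13: [39, 39, 39, 39, 39, 39, 39, 39, 39]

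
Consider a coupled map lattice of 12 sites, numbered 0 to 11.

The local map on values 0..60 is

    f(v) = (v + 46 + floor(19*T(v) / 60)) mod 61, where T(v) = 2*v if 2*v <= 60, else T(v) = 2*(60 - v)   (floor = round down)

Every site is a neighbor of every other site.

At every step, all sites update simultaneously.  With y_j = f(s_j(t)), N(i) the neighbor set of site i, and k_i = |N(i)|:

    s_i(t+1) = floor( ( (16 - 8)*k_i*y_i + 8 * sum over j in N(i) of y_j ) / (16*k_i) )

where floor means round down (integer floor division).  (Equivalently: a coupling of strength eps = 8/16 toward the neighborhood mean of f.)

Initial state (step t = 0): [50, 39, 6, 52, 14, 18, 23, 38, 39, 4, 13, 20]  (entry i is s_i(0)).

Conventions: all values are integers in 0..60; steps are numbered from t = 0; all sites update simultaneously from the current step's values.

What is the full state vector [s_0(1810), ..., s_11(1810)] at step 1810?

Simulating step by step:
t=0: [50, 39, 6, 52, 14, 18, 23, 38, 39, 4, 13, 20]
t=1: [35, 33, 41, 35, 19, 23, 26, 33, 33, 40, 19, 24]
t=2: [32, 32, 33, 32, 23, 26, 28, 32, 32, 32, 23, 27]
t=3: [32, 32, 32, 32, 26, 29, 30, 32, 32, 32, 26, 29]
t=4: [33, 33, 33, 33, 30, 32, 33, 33, 33, 33, 30, 32]
t=5: [34, 34, 34, 34, 34, 34, 34, 34, 34, 34, 34, 34]
t=6: [35, 35, 35, 35, 35, 35, 35, 35, 35, 35, 35, 35]
t=7: [35, 35, 35, 35, 35, 35, 35, 35, 35, 35, 35, 35]

Answer: [35, 35, 35, 35, 35, 35, 35, 35, 35, 35, 35, 35]
Key observation: The state at step 6, [35, 35, 35, 35, 35, 35, 35, 35, 35, 35, 35, 35], reappears at step 7: the system is in a cycle of period 1 from step 6 on.  Therefore the state at step 1810 equals the state at step 6 + ((1810 - 6) mod 1) = 6, which is [35, 35, 35, 35, 35, 35, 35, 35, 35, 35, 35, 35].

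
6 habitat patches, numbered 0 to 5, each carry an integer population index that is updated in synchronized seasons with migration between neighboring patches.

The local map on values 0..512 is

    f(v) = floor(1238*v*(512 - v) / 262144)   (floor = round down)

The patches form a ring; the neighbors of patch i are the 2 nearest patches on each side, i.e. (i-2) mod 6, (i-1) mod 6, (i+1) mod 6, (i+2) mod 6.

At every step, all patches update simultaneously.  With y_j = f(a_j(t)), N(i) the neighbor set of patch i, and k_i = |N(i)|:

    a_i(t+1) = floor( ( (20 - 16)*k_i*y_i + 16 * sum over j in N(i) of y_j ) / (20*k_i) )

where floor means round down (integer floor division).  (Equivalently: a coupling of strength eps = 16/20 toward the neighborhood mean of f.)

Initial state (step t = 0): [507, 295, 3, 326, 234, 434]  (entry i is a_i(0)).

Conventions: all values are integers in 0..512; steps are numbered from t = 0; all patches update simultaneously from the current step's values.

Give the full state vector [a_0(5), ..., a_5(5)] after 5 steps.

Answer: [301, 301, 301, 301, 301, 301]

Derivation:
t=0: [507, 295, 3, 326, 234, 434]
t=1: [157, 153, 182, 212, 154, 213]
t=2: [273, 281, 273, 280, 281, 276]
t=3: [307, 307, 306, 306, 307, 306]
t=4: [297, 297, 297, 297, 297, 297]
t=5: [301, 301, 301, 301, 301, 301]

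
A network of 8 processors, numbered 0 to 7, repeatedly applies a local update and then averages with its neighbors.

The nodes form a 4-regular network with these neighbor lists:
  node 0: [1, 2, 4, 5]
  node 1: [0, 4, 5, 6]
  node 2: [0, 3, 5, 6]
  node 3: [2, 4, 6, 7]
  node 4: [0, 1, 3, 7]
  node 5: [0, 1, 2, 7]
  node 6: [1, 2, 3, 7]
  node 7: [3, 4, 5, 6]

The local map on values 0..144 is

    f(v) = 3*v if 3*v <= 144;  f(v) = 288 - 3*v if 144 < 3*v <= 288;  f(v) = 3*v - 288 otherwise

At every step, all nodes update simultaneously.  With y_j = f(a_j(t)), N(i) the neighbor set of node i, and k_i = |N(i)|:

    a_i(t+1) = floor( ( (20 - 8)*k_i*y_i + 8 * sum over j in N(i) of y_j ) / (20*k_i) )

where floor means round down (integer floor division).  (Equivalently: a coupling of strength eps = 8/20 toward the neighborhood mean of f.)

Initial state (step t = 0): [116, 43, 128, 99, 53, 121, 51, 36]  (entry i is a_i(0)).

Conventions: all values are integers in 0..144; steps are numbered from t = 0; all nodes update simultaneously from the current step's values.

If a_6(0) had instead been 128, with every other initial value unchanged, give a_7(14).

Answer: a_7(14) = 34
Key observation: This trace re-runs the system from the modified initial state.

Derivation:
t=0: [116, 43, 128, 99, 53, 121, 128, 36]
t=1: [78, 113, 81, 48, 108, 84, 91, 95]
t=2: [49, 44, 51, 96, 46, 36, 33, 24]
t=3: [135, 127, 115, 44, 117, 112, 93, 77]
t=4: [96, 79, 64, 97, 77, 61, 39, 59]
t=5: [30, 58, 80, 39, 50, 88, 96, 94]
t=6: [86, 93, 51, 89, 115, 40, 28, 31]
t=7: [50, 34, 106, 49, 49, 98, 76, 84]
t=8: [110, 95, 52, 111, 126, 34, 66, 56]
t=9: [57, 34, 107, 70, 75, 90, 84, 104]
t=10: [91, 84, 44, 62, 69, 38, 45, 33]
t=11: [45, 56, 115, 105, 73, 96, 117, 102]
t=12: [105, 98, 56, 36, 71, 33, 60, 26]
t=13: [46, 34, 106, 102, 66, 82, 96, 85]
t=14: [109, 88, 37, 26, 83, 55, 18, 34]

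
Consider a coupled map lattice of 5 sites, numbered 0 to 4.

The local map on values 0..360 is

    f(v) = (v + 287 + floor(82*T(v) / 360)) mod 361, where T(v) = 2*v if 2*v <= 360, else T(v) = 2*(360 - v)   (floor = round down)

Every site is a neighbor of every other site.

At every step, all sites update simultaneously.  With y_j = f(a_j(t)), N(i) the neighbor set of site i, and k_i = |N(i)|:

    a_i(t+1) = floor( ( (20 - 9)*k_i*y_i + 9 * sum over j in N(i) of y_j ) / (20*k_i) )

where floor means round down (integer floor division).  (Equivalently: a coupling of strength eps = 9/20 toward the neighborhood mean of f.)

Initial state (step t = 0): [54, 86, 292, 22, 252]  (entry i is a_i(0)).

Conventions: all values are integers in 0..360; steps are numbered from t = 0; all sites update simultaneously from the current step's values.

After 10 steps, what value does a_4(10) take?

Answer: a_4(10) = 323

Derivation:
t=0: [54, 86, 292, 22, 252]
t=1: [97, 117, 204, 235, 194]
t=2: [116, 129, 175, 182, 172]
t=3: [125, 134, 163, 167, 161]
t=4: [127, 133, 152, 154, 151]
t=5: [123, 127, 139, 141, 138]
t=6: [113, 115, 123, 124, 122]
t=7: [95, 96, 101, 102, 100]
t=8: [67, 67, 70, 71, 70]
t=9: [24, 24, 26, 27, 26]
t=10: [322, 322, 323, 324, 323]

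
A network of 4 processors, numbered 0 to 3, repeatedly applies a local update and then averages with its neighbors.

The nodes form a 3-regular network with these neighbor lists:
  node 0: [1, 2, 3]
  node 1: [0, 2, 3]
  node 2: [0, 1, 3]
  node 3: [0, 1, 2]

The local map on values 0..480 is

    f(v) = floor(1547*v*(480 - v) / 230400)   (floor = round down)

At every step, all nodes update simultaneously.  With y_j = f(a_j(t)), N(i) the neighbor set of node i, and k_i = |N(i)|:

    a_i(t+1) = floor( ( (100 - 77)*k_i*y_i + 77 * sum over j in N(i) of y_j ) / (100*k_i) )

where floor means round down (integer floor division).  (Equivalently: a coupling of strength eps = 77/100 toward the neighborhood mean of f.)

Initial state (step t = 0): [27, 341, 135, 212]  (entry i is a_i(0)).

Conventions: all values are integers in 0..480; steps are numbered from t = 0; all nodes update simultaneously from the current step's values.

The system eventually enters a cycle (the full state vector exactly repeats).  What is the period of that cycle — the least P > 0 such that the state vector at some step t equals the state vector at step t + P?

Simulating step by step:
t=0: [27, 341, 135, 212]
t=1: [278, 272, 272, 270]
t=2: [378, 378, 378, 378]
t=3: [258, 258, 258, 258]
t=4: [384, 384, 384, 384]
t=5: [247, 247, 247, 247]
t=6: [386, 386, 386, 386]
t=7: [243, 243, 243, 243]
t=8: [386, 386, 386, 386]

Answer: 2
Key observation: The state at step 6, [386, 386, 386, 386], reappears at step 8 — and no state repeats earlier — so the cycle the system enters has period 2.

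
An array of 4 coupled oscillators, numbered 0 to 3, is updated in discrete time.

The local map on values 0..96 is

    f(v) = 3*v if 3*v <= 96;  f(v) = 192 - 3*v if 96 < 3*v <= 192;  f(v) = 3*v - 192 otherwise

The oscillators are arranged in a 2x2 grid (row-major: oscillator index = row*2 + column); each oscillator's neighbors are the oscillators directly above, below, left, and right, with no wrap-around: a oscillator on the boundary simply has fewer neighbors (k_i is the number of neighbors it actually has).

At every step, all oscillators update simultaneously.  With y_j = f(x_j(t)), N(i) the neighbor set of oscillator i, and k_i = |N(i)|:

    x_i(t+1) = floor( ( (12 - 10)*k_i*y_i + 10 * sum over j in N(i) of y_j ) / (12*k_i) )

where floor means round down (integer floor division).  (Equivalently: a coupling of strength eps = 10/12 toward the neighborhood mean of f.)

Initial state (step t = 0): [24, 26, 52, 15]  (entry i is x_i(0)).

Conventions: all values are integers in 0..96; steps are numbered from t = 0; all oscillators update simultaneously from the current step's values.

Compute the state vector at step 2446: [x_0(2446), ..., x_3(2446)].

Answer: [48, 48, 48, 48]
Key observation: The state at step 14, [48, 48, 48, 48], reappears at step 15: the system is in a cycle of period 1 from step 14 on.  Therefore the state at step 2446 equals the state at step 14 + ((2446 - 14) mod 1) = 14, which is [48, 48, 48, 48].

Derivation:
t=0: [24, 26, 52, 15]
t=1: [59, 61, 54, 55]
t=2: [18, 19, 22, 20]
t=3: [60, 57, 58, 61]
t=4: [18, 12, 11, 17]
t=5: [37, 49, 49, 37]
t=6: [51, 75, 75, 51]
t=7: [34, 38, 38, 34]
t=8: [80, 88, 88, 80]
t=9: [68, 52, 52, 68]
t=10: [32, 16, 16, 32]
t=11: [56, 88, 88, 56]
t=12: [64, 32, 32, 64]
t=13: [80, 16, 16, 80]
t=14: [48, 48, 48, 48]
t=15: [48, 48, 48, 48]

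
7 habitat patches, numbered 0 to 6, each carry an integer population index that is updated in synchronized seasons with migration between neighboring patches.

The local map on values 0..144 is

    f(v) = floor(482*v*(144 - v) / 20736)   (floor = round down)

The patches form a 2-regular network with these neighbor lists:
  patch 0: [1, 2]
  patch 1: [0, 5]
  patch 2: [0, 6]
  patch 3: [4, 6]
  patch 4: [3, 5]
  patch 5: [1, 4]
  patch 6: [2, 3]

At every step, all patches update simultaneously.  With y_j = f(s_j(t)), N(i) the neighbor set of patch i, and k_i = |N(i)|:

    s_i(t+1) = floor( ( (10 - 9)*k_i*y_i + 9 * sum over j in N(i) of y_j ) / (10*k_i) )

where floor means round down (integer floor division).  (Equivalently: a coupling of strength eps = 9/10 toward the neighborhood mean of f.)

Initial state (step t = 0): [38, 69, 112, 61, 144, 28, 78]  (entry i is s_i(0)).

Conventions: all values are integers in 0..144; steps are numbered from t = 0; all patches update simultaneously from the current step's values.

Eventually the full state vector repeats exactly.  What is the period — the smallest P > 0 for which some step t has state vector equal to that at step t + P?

Simulating step by step:
t=0: [38, 69, 112, 61, 144, 28, 78]
t=1: [100, 87, 103, 65, 86, 61, 101]
t=2: [106, 110, 100, 108, 117, 115, 107]
t=3: [93, 85, 93, 83, 82, 79, 95]
t=4: [112, 114, 109, 113, 118, 117, 112]
t=5: [83, 78, 83, 77, 76, 74, 84]
t=6: [117, 118, 117, 118, 119, 119, 117]
t=7: [72, 71, 73, 71, 69, 69, 72]
t=8: [120, 120, 120, 120, 120, 120, 120]
t=9: [66, 66, 66, 66, 66, 66, 66]
t=10: [119, 119, 119, 119, 119, 119, 119]
t=11: [69, 69, 69, 69, 69, 69, 69]
t=12: [120, 120, 120, 120, 120, 120, 120]

Answer: 4
Key observation: The state at step 8, [120, 120, 120, 120, 120, 120, 120], reappears at step 12 — and no state repeats earlier — so the cycle the system enters has period 4.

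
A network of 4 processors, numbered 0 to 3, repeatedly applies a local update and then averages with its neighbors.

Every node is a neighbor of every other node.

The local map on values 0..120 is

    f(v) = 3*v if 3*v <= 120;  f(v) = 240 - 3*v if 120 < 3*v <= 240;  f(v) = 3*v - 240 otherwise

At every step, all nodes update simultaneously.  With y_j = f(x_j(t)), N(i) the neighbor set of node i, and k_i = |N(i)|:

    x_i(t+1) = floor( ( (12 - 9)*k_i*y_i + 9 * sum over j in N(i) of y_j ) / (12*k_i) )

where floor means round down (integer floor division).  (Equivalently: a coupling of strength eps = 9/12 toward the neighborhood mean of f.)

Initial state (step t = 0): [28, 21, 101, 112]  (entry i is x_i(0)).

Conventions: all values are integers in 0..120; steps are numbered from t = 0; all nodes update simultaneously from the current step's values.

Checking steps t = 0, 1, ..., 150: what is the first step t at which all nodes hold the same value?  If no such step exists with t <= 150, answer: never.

Simulating step by step:
t=0: [28, 21, 101, 112]  (not all equal)
t=1: [76, 76, 76, 76]  (all equal)

Answer: 1
Key observation: Synchronization is absorbing here: once all nodes are equal they stay equal, and step 1 is the first all-equal step.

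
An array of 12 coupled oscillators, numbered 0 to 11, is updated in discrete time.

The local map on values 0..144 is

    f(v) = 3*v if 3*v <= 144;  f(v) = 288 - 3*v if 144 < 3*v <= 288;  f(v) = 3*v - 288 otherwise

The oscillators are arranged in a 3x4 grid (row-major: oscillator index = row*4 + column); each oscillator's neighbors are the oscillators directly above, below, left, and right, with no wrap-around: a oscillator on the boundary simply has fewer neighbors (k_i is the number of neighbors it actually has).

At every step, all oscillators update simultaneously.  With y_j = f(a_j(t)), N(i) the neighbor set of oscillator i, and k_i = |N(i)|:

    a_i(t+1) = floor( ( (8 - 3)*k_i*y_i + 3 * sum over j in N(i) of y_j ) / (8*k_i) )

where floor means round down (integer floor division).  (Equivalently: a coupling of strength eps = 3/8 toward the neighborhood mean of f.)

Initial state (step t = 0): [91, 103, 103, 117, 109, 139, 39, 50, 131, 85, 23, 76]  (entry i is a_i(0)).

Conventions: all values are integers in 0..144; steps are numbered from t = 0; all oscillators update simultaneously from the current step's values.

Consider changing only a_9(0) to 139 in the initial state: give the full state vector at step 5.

Answer: [56, 30, 40, 48, 64, 90, 101, 111, 105, 62, 38, 73]
Key observation: This trace re-runs the system from the modified initial state.

Derivation:
t=0: [91, 103, 103, 117, 109, 139, 39, 50, 131, 139, 23, 76]
t=1: [20, 33, 38, 69, 55, 109, 106, 116, 97, 118, 81, 76]
t=2: [79, 88, 97, 83, 89, 54, 42, 58, 37, 52, 47, 57]
t=3: [40, 37, 25, 46, 49, 107, 114, 106, 98, 129, 135, 120]
t=4: [122, 97, 84, 105, 108, 58, 57, 51, 48, 81, 101, 72]
t=5: [56, 30, 40, 48, 64, 90, 101, 111, 105, 62, 38, 73]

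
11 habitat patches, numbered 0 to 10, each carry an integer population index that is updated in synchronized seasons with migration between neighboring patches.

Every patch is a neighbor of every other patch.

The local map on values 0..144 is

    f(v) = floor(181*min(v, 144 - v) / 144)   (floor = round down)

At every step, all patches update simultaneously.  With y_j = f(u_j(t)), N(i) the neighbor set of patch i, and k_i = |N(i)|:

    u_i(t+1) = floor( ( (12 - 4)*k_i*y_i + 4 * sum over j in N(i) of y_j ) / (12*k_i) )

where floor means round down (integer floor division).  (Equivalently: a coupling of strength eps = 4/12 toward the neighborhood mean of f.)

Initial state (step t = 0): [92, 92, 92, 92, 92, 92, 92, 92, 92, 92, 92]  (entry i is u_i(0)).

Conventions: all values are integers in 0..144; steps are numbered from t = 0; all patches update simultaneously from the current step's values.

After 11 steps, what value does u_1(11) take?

Simulating step by step:
t=0: [92, 92, 92, 92, 92, 92, 92, 92, 92, 92, 92]
t=1: [65, 65, 65, 65, 65, 65, 65, 65, 65, 65, 65]
t=2: [81, 81, 81, 81, 81, 81, 81, 81, 81, 81, 81]
t=3: [79, 79, 79, 79, 79, 79, 79, 79, 79, 79, 79]
t=4: [81, 81, 81, 81, 81, 81, 81, 81, 81, 81, 81]
t=5: [79, 79, 79, 79, 79, 79, 79, 79, 79, 79, 79]
t=6: [81, 81, 81, 81, 81, 81, 81, 81, 81, 81, 81]
t=7: [79, 79, 79, 79, 79, 79, 79, 79, 79, 79, 79]
t=8: [81, 81, 81, 81, 81, 81, 81, 81, 81, 81, 81]
t=9: [79, 79, 79, 79, 79, 79, 79, 79, 79, 79, 79]
t=10: [81, 81, 81, 81, 81, 81, 81, 81, 81, 81, 81]
t=11: [79, 79, 79, 79, 79, 79, 79, 79, 79, 79, 79]

Answer: u_1(11) = 79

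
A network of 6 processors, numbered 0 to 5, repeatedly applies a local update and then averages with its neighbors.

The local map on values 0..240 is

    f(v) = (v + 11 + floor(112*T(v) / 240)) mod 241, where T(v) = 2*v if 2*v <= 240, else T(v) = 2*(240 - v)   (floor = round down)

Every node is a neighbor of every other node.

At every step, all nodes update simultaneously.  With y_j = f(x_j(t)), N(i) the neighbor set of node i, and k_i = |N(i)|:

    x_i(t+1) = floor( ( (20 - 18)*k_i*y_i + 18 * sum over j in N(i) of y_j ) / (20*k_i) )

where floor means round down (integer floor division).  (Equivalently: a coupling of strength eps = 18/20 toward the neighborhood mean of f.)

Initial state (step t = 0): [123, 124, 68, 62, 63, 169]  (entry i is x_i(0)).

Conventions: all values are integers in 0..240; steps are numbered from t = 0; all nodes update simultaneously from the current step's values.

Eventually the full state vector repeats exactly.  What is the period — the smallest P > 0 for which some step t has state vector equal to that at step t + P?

Simulating step by step:
t=0: [123, 124, 68, 62, 63, 169]
t=1: [74, 74, 62, 63, 63, 73]
t=2: [141, 141, 143, 143, 143, 141]
t=3: [3, 3, 3, 3, 3, 3]
t=4: [16, 16, 16, 16, 16, 16]
t=5: [41, 41, 41, 41, 41, 41]
t=6: [90, 90, 90, 90, 90, 90]
t=7: [185, 185, 185, 185, 185, 185]
t=8: [6, 6, 6, 6, 6, 6]
t=9: [22, 22, 22, 22, 22, 22]
t=10: [53, 53, 53, 53, 53, 53]
t=11: [113, 113, 113, 113, 113, 113]
t=12: [229, 229, 229, 229, 229, 229]
t=13: [9, 9, 9, 9, 9, 9]
t=14: [28, 28, 28, 28, 28, 28]
t=15: [65, 65, 65, 65, 65, 65]
t=16: [136, 136, 136, 136, 136, 136]
t=17: [3, 3, 3, 3, 3, 3]

Answer: 14
Key observation: The state at step 3, [3, 3, 3, 3, 3, 3], reappears at step 17 — and no state repeats earlier — so the cycle the system enters has period 14.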